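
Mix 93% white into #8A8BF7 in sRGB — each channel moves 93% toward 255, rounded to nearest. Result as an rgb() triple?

#8A8BF7 is rgb(138, 139, 247).
A 93% tint moves each channel 93% toward 255:
  R: 138 + 108.81 = 246.81 → 247
  G: 139 + 107.88 = 246.88 → 247
  B: 247 + 0.93×(255−247) = 247 + 7.44 = 254.44 → 254

rgb(247, 247, 254)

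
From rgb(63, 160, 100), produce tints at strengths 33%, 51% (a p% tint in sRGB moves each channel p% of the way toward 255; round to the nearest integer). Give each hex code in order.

#7EBF97, #A1D0B3

33%: (63 + 63.36 = 126.36→126, 160 + 31.35 = 191.35→191, 100 + 51.15 = 151.15→151) → #7EBF97
51%: (63 + 97.92 = 160.92→161, 160 + 48.45 = 208.45→208, 100 + 79.05 = 179.05→179) → #A1D0B3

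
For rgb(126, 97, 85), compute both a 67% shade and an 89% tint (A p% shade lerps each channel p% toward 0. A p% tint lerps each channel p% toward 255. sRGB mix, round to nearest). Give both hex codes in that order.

67% shade:
  R: 126 + 0.67×(0−126) = 126 − 84.42 = 41.58 → 42
  G: 97 − 64.99 = 32.01 → 32
  B: 85 − 56.95 = 28.05 → 28
  → #2a201c
89% tint:
  R: 126 + 114.81 = 240.81 → 241
  G: 97 + 140.62 = 237.62 → 238
  B: 85 + 151.3 = 236.3 → 236
  → #f1eeec

#2a201c, #f1eeec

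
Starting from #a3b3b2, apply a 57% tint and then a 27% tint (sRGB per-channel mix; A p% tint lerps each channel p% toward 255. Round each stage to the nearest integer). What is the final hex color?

#e2e7e7

#a3b3b2 is rgb(163, 179, 178).
Lerp each channel 57% toward 255:
  R: 163 + 0.57×(255−163) = 163 + 52.44 = 215.44 → 215
  G: 179 + 0.57×(255−179) = 179 + 43.32 = 222.32 → 222
  B: 178 + 43.89 = 221.89 → 222
After the tint: rgb(215, 222, 222) = #d7dede.
Per channel, c → c + 0.27(255 − c):
  R: 215 + 0.27×(255−215) = 215 + 10.8 = 225.8 → 226
  G: 222 + 8.91 = 230.91 → 231
  B: 222 + 0.27×(255−222) = 222 + 8.91 = 230.91 → 231
rgb(226, 231, 231) = #e2e7e7.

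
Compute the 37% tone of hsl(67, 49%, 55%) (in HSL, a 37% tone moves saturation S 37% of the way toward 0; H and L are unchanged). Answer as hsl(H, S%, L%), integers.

S moves 37% from 49 toward 0: 49 − 18.13 = 30.87 → 31.
H and L are unchanged.

hsl(67, 31%, 55%)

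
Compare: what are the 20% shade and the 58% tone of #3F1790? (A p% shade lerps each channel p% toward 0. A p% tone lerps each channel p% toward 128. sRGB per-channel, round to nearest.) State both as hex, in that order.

#3F1790 is rgb(63, 23, 144).
20% shade:
  R: 63 − 12.6 = 50.4 → 50
  G: 23 + 0.2×(0−23) = 23 − 4.6 = 18.4 → 18
  B: 144 − 28.8 = 115.2 → 115
  → #321273
58% tone:
  R: 63 + 0.58×(128−63) = 63 + 37.7 = 100.7 → 101
  G: 23 + 60.9 = 83.9 → 84
  B: 144 + 0.58×(128−144) = 144 − 9.28 = 134.72 → 135
  → #655487

#321273, #655487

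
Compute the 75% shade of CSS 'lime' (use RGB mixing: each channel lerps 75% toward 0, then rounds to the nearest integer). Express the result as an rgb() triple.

rgb(0, 64, 0)

CSS lime is rgb(0, 255, 0).
Per channel, c → c + 0.75(0 − c):
  R: 0 + 0 = 0 → 0
  G: 255 + 0.75×(0−255) = 255 − 191.25 = 63.75 → 64
  B: 0 + 0.75×(0−0) = 0 + 0 = 0 → 0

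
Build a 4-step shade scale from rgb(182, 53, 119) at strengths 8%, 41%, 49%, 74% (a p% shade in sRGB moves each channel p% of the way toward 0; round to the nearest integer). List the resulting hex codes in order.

#A7316D, #6B1F46, #5D1B3D, #2F0E1F

8%: (182 − 14.56 = 167.44→167, 53 − 4.24 = 48.76→49, 119 − 9.52 = 109.48→109) → #A7316D
41%: (182 − 74.62 = 107.38→107, 53 − 21.73 = 31.27→31, 119 − 48.79 = 70.21→70) → #6B1F46
49%: (182 − 89.18 = 92.82→93, 53 − 25.97 = 27.03→27, 119 − 58.31 = 60.69→61) → #5D1B3D
74%: (182 − 134.68 = 47.32→47, 53 − 39.22 = 13.78→14, 119 − 88.06 = 30.94→31) → #2F0E1F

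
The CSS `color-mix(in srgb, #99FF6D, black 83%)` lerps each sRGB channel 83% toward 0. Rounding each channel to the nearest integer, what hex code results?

#1A2B13

#99FF6D is rgb(153, 255, 109).
Per channel, c → c + 0.83(0 − c):
  R: 153 + 0.83×(0−153) = 153 − 126.99 = 26.01 → 26
  G: 255 − 211.65 = 43.35 → 43
  B: 109 − 90.47 = 18.53 → 19
rgb(26, 43, 19) = #1A2B13.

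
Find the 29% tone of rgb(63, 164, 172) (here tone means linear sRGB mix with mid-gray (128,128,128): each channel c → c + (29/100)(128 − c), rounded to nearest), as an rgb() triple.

Per channel, c → c + 0.29(128 − c):
  R: 63 + 0.29×(128−63) = 63 + 18.85 = 81.85 → 82
  G: 164 + 0.29×(128−164) = 164 − 10.44 = 153.56 → 154
  B: 172 + 0.29×(128−172) = 172 − 12.76 = 159.24 → 159

rgb(82, 154, 159)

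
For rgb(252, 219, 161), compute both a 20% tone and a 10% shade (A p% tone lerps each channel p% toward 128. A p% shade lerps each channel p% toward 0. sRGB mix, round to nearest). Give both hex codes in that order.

20% tone:
  R: 252 + 0.2×(128−252) = 252 − 24.8 = 227.2 → 227
  G: 219 + 0.2×(128−219) = 219 − 18.2 = 200.8 → 201
  B: 161 − 6.6 = 154.4 → 154
  → #E3C99A
10% shade:
  R: 252 + 0.1×(0−252) = 252 − 25.2 = 226.8 → 227
  G: 219 − 21.9 = 197.1 → 197
  B: 161 + 0.1×(0−161) = 161 − 16.1 = 144.9 → 145
  → #E3C591

#E3C99A, #E3C591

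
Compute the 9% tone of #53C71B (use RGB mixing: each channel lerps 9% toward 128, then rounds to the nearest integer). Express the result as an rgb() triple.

#53C71B is rgb(83, 199, 27).
Per channel, c → c + 0.09(128 − c):
  R: 83 + 4.05 = 87.05 → 87
  G: 199 + 0.09×(128−199) = 199 − 6.39 = 192.61 → 193
  B: 27 + 0.09×(128−27) = 27 + 9.09 = 36.09 → 36

rgb(87, 193, 36)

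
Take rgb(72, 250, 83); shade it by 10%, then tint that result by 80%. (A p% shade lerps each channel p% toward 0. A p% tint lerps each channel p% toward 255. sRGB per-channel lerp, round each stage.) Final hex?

#D9F9DB

Per channel, c → c + 0.1(0 − c):
  R: 72 + 0.1×(0−72) = 72 − 7.2 = 64.8 → 65
  G: 250 + 0.1×(0−250) = 250 − 25 = 225 → 225
  B: 83 − 8.3 = 74.7 → 75
After the shade: rgb(65, 225, 75) = #41E14B.
An 80% tint moves each channel 80% toward 255:
  R: 65 + 0.8×(255−65) = 65 + 152 = 217 → 217
  G: 225 + 24 = 249 → 249
  B: 75 + 144 = 219 → 219
rgb(217, 249, 219) = #D9F9DB.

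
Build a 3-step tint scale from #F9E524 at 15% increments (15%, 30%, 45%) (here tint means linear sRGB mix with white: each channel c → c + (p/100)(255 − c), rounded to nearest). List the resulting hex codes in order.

#F9E524 is rgb(249, 229, 36).
15%: (249 + 0.9 = 249.9→250, 229 + 3.9 = 232.9→233, 36 + 32.85 = 68.85→69) → #FAE945
30%: (249 + 1.8 = 250.8→251, 229 + 7.8 = 236.8→237, 36 + 65.7 = 101.7→102) → #FBED66
45%: (249 + 2.7 = 251.7→252, 229 + 11.7 = 240.7→241, 36 + 98.55 = 134.55→135) → #FCF187

#FAE945, #FBED66, #FCF187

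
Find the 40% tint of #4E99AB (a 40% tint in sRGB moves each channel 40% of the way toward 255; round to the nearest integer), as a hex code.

#95C2CD

#4E99AB is rgb(78, 153, 171).
Per channel, c → c + 0.4(255 − c):
  R: 78 + 70.8 = 148.8 → 149
  G: 153 + 40.8 = 193.8 → 194
  B: 171 + 0.4×(255−171) = 171 + 33.6 = 204.6 → 205
rgb(149, 194, 205) = #95C2CD.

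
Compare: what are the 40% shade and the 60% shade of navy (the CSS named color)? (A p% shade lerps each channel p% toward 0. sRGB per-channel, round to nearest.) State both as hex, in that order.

#00004d, #000033

CSS navy is rgb(0, 0, 128).
40% shade:
  R: 0 + 0.4×(0−0) = 0 + 0 = 0 → 0
  G: 0 + 0 = 0 → 0
  B: 128 + 0.4×(0−128) = 128 − 51.2 = 76.8 → 77
  → #00004d
60% shade:
  R: 0 + 0.6×(0−0) = 0 + 0 = 0 → 0
  G: 0 + 0 = 0 → 0
  B: 128 − 76.8 = 51.2 → 51
  → #000033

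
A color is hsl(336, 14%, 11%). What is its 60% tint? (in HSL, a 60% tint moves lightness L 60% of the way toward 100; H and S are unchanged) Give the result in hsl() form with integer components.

L moves 60% from 11 toward 100: 11 + 53.4 = 64.4 → 64.
H and S are unchanged.

hsl(336, 14%, 64%)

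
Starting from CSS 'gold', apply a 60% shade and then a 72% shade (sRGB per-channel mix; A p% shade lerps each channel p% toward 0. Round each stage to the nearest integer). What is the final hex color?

CSS gold is rgb(255, 215, 0).
Per channel, c → c + 0.6(0 − c):
  R: 255 − 153 = 102 → 102
  G: 215 − 129 = 86 → 86
  B: 0 + 0 = 0 → 0
After the shade: rgb(102, 86, 0) = #665600.
Lerp each channel 72% toward 0:
  R: 102 + 0.72×(0−102) = 102 − 73.44 = 28.56 → 29
  G: 86 − 61.92 = 24.08 → 24
  B: 0 + 0 = 0 → 0
rgb(29, 24, 0) = #1D1800.

#1D1800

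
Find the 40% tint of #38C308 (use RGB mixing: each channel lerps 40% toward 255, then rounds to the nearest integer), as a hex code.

#38C308 is rgb(56, 195, 8).
A 40% tint moves each channel 40% toward 255:
  R: 56 + 0.4×(255−56) = 56 + 79.6 = 135.6 → 136
  G: 195 + 24 = 219 → 219
  B: 8 + 0.4×(255−8) = 8 + 98.8 = 106.8 → 107
rgb(136, 219, 107) = #88DB6B.

#88DB6B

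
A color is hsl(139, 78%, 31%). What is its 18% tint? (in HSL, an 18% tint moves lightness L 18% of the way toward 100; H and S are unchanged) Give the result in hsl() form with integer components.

hsl(139, 78%, 43%)

L moves 18% from 31 toward 100: 31 + 12.42 = 43.42 → 43.
H and S are unchanged.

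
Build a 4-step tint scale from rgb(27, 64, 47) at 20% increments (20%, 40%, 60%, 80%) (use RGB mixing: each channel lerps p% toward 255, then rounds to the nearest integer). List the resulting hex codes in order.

#496659, #768c82, #a4b3ac, #d1d9d5

20%: (27 + 45.6 = 72.6→73, 64 + 38.2 = 102.2→102, 47 + 41.6 = 88.6→89) → #496659
40%: (27 + 91.2 = 118.2→118, 64 + 76.4 = 140.4→140, 47 + 83.2 = 130.2→130) → #768c82
60%: (27 + 136.8 = 163.8→164, 64 + 114.6 = 178.6→179, 47 + 124.8 = 171.8→172) → #a4b3ac
80%: (27 + 182.4 = 209.4→209, 64 + 152.8 = 216.8→217, 47 + 166.4 = 213.4→213) → #d1d9d5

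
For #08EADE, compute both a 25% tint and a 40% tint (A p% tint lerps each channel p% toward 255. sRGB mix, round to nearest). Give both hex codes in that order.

#46EFE6, #6BF2EB

#08EADE is rgb(8, 234, 222).
25% tint:
  R: 8 + 0.25×(255−8) = 8 + 61.75 = 69.75 → 70
  G: 234 + 0.25×(255−234) = 234 + 5.25 = 239.25 → 239
  B: 222 + 8.25 = 230.25 → 230
  → #46EFE6
40% tint:
  R: 8 + 98.8 = 106.8 → 107
  G: 234 + 0.4×(255−234) = 234 + 8.4 = 242.4 → 242
  B: 222 + 13.2 = 235.2 → 235
  → #6BF2EB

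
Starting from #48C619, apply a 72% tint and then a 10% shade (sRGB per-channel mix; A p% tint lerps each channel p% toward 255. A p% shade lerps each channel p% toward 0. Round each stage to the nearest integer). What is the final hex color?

#48C619 is rgb(72, 198, 25).
Per channel, c → c + 0.72(255 − c):
  R: 72 + 0.72×(255−72) = 72 + 131.76 = 203.76 → 204
  G: 198 + 41.04 = 239.04 → 239
  B: 25 + 0.72×(255−25) = 25 + 165.6 = 190.6 → 191
After the tint: rgb(204, 239, 191) = #CCEFBF.
Lerp each channel 10% toward 0:
  R: 204 − 20.4 = 183.6 → 184
  G: 239 + 0.1×(0−239) = 239 − 23.9 = 215.1 → 215
  B: 191 − 19.1 = 171.9 → 172
rgb(184, 215, 172) = #B8D7AC.

#B8D7AC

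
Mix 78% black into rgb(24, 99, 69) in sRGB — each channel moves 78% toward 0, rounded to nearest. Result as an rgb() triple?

Per channel, c → c + 0.78(0 − c):
  R: 24 − 18.72 = 5.28 → 5
  G: 99 − 77.22 = 21.78 → 22
  B: 69 + 0.78×(0−69) = 69 − 53.82 = 15.18 → 15

rgb(5, 22, 15)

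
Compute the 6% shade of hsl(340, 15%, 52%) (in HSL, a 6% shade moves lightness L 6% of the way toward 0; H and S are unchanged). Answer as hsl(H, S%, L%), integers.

L moves 6% from 52 toward 0: 52 − 3.12 = 48.88 → 49.
H and S are unchanged.

hsl(340, 15%, 49%)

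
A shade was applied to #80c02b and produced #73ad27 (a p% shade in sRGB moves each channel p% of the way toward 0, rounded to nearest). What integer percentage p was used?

10%

#80c02b is rgb(128, 192, 43); #73ad27 is rgb(115, 173, 39).
On the G channel (widest range): 173 ≈ 192 + (p/100)(0 − 192), so p ≈ 100×(173 − 192)/(0 − 192) = -1900/-192 = 9.90.
p = 10 reproduces all three channels after rounding.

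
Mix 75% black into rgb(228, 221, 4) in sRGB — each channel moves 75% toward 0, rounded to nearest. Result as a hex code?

Lerp each channel 75% toward 0:
  R: 228 + 0.75×(0−228) = 228 − 171 = 57 → 57
  G: 221 + 0.75×(0−221) = 221 − 165.75 = 55.25 → 55
  B: 4 + 0.75×(0−4) = 4 − 3 = 1 → 1
rgb(57, 55, 1) = #393701.

#393701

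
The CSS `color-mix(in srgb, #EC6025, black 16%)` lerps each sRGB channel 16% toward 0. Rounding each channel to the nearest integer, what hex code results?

#C6511F

#EC6025 is rgb(236, 96, 37).
Per channel, c → c + 0.16(0 − c):
  R: 236 + 0.16×(0−236) = 236 − 37.76 = 198.24 → 198
  G: 96 + 0.16×(0−96) = 96 − 15.36 = 80.64 → 81
  B: 37 + 0.16×(0−37) = 37 − 5.92 = 31.08 → 31
rgb(198, 81, 31) = #C6511F.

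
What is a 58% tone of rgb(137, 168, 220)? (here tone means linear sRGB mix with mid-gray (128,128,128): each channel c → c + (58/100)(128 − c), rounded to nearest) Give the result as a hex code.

Per channel, c → c + 0.58(128 − c):
  R: 137 + 0.58×(128−137) = 137 − 5.22 = 131.78 → 132
  G: 168 + 0.58×(128−168) = 168 − 23.2 = 144.8 → 145
  B: 220 + 0.58×(128−220) = 220 − 53.36 = 166.64 → 167
rgb(132, 145, 167) = #8491a7.

#8491a7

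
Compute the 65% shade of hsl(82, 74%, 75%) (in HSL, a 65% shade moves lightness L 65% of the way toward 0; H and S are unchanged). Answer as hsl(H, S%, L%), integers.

hsl(82, 74%, 26%)

L moves 65% from 75 toward 0: 75 − 48.75 = 26.25 → 26.
H and S are unchanged.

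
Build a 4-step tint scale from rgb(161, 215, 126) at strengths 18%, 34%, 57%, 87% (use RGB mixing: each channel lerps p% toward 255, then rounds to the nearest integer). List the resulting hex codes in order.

#b2de95, #c1e5aa, #d7eec8, #f3faee

18%: (161 + 16.92 = 177.92→178, 215 + 7.2 = 222.2→222, 126 + 23.22 = 149.22→149) → #b2de95
34%: (161 + 31.96 = 192.96→193, 215 + 13.6 = 228.6→229, 126 + 43.86 = 169.86→170) → #c1e5aa
57%: (161 + 53.58 = 214.58→215, 215 + 22.8 = 237.8→238, 126 + 73.53 = 199.53→200) → #d7eec8
87%: (161 + 81.78 = 242.78→243, 215 + 34.8 = 249.8→250, 126 + 112.23 = 238.23→238) → #f3faee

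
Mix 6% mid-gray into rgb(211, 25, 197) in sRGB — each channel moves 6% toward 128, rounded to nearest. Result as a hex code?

#CE1FC1

Lerp each channel 6% toward 128:
  R: 211 + 0.06×(128−211) = 211 − 4.98 = 206.02 → 206
  G: 25 + 6.18 = 31.18 → 31
  B: 197 + 0.06×(128−197) = 197 − 4.14 = 192.86 → 193
rgb(206, 31, 193) = #CE1FC1.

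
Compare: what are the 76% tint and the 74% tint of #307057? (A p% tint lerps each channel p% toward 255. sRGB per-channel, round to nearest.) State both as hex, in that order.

#cdddd7, #c9dad3

#307057 is rgb(48, 112, 87).
76% tint:
  R: 48 + 0.76×(255−48) = 48 + 157.32 = 205.32 → 205
  G: 112 + 108.68 = 220.68 → 221
  B: 87 + 0.76×(255−87) = 87 + 127.68 = 214.68 → 215
  → #cdddd7
74% tint:
  R: 48 + 0.74×(255−48) = 48 + 153.18 = 201.18 → 201
  G: 112 + 0.74×(255−112) = 112 + 105.82 = 217.82 → 218
  B: 87 + 0.74×(255−87) = 87 + 124.32 = 211.32 → 211
  → #c9dad3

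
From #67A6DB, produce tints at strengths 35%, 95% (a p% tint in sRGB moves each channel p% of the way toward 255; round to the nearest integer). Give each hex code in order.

#9CC5E8, #F7FBFD

#67A6DB is rgb(103, 166, 219).
35%: (103 + 53.2 = 156.2→156, 166 + 31.15 = 197.15→197, 219 + 12.6 = 231.6→232) → #9CC5E8
95%: (103 + 144.4 = 247.4→247, 166 + 84.55 = 250.55→251, 219 + 34.2 = 253.2→253) → #F7FBFD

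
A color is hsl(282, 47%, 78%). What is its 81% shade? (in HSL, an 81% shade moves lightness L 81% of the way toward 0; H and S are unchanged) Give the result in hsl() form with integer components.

L moves 81% from 78 toward 0: 78 − 63.18 = 14.82 → 15.
H and S are unchanged.

hsl(282, 47%, 15%)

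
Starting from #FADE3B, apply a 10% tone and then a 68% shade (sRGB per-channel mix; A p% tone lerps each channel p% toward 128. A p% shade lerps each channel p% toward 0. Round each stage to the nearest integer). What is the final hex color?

#FADE3B is rgb(250, 222, 59).
Per channel, c → c + 0.1(128 − c):
  R: 250 − 12.2 = 237.8 → 238
  G: 222 − 9.4 = 212.6 → 213
  B: 59 + 6.9 = 65.9 → 66
After the tone: rgb(238, 213, 66) = #EED542.
Lerp each channel 68% toward 0:
  R: 238 − 161.84 = 76.16 → 76
  G: 213 + 0.68×(0−213) = 213 − 144.84 = 68.16 → 68
  B: 66 + 0.68×(0−66) = 66 − 44.88 = 21.12 → 21
rgb(76, 68, 21) = #4C4415.

#4C4415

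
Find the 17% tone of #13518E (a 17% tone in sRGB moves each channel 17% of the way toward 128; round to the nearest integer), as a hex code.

#13518E is rgb(19, 81, 142).
A 17% tone moves each channel 17% toward 128:
  R: 19 + 0.17×(128−19) = 19 + 18.53 = 37.53 → 38
  G: 81 + 7.99 = 88.99 → 89
  B: 142 + 0.17×(128−142) = 142 − 2.38 = 139.62 → 140
rgb(38, 89, 140) = #26598C.

#26598C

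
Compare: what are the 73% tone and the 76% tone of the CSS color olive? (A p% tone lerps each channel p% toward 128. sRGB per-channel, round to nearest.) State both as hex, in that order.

CSS olive is rgb(128, 128, 0).
73% tone:
  R: 128 + 0 = 128 → 128
  G: 128 + 0 = 128 → 128
  B: 0 + 93.44 = 93.44 → 93
  → #80805D
76% tone:
  R: 128 + 0.76×(128−128) = 128 + 0 = 128 → 128
  G: 128 + 0.76×(128−128) = 128 + 0 = 128 → 128
  B: 0 + 97.28 = 97.28 → 97
  → #808061

#80805D, #808061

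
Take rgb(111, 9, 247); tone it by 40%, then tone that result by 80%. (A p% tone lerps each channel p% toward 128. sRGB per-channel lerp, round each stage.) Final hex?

A 40% tone moves each channel 40% toward 128:
  R: 111 + 0.4×(128−111) = 111 + 6.8 = 117.8 → 118
  G: 9 + 0.4×(128−9) = 9 + 47.6 = 56.6 → 57
  B: 247 − 47.6 = 199.4 → 199
After the tone: rgb(118, 57, 199) = #7639c7.
An 80% tone moves each channel 80% toward 128:
  R: 118 + 8 = 126 → 126
  G: 57 + 0.8×(128−57) = 57 + 56.8 = 113.8 → 114
  B: 199 + 0.8×(128−199) = 199 − 56.8 = 142.2 → 142
rgb(126, 114, 142) = #7e728e.

#7e728e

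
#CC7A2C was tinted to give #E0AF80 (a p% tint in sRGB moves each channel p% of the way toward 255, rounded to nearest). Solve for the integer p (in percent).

40%

#CC7A2C is rgb(204, 122, 44); #E0AF80 is rgb(224, 175, 128).
On the B channel (widest range): 128 ≈ 44 + (p/100)(255 − 44), so p ≈ 100×(128 − 44)/(255 − 44) = 8400/211 = 39.81.
p = 40 reproduces all three channels after rounding.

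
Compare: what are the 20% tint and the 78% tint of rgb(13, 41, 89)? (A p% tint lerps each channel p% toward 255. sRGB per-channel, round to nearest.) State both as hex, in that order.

20% tint:
  R: 13 + 0.2×(255−13) = 13 + 48.4 = 61.4 → 61
  G: 41 + 0.2×(255−41) = 41 + 42.8 = 83.8 → 84
  B: 89 + 33.2 = 122.2 → 122
  → #3d547a
78% tint:
  R: 13 + 0.78×(255−13) = 13 + 188.76 = 201.76 → 202
  G: 41 + 166.92 = 207.92 → 208
  B: 89 + 0.78×(255−89) = 89 + 129.48 = 218.48 → 218
  → #cad0da

#3d547a, #cad0da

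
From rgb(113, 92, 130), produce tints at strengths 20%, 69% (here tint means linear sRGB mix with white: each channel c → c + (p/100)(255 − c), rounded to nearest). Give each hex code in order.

20%: (113 + 28.4 = 141.4→141, 92 + 32.6 = 124.6→125, 130 + 25 = 155→155) → #8d7d9b
69%: (113 + 97.98 = 210.98→211, 92 + 112.47 = 204.47→204, 130 + 86.25 = 216.25→216) → #d3ccd8

#8d7d9b, #d3ccd8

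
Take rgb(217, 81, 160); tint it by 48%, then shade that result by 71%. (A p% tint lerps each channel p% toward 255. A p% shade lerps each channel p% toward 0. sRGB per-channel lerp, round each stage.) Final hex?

#44303c

Per channel, c → c + 0.48(255 − c):
  R: 217 + 0.48×(255−217) = 217 + 18.24 = 235.24 → 235
  G: 81 + 0.48×(255−81) = 81 + 83.52 = 164.52 → 165
  B: 160 + 0.48×(255−160) = 160 + 45.6 = 205.6 → 206
After the tint: rgb(235, 165, 206) = #eba5ce.
A 71% shade moves each channel 71% toward 0:
  R: 235 − 166.85 = 68.15 → 68
  G: 165 − 117.15 = 47.85 → 48
  B: 206 + 0.71×(0−206) = 206 − 146.26 = 59.74 → 60
rgb(68, 48, 60) = #44303c.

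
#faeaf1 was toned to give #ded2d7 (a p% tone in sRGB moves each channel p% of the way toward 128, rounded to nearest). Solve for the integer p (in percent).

23%

#faeaf1 is rgb(250, 234, 241); #ded2d7 is rgb(222, 210, 215).
On the R channel (widest range): 222 ≈ 250 + (p/100)(128 − 250), so p ≈ 100×(222 − 250)/(128 − 250) = -2800/-122 = 22.95.
p = 23 reproduces all three channels after rounding.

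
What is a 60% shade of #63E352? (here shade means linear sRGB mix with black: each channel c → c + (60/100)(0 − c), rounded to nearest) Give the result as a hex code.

#63E352 is rgb(99, 227, 82).
Per channel, c → c + 0.6(0 − c):
  R: 99 − 59.4 = 39.6 → 40
  G: 227 − 136.2 = 90.8 → 91
  B: 82 − 49.2 = 32.8 → 33
rgb(40, 91, 33) = #285B21.

#285B21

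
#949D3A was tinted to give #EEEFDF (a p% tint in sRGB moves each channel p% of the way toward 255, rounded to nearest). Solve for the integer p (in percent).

#949D3A is rgb(148, 157, 58); #EEEFDF is rgb(238, 239, 223).
On the B channel (widest range): 223 ≈ 58 + (p/100)(255 − 58), so p ≈ 100×(223 − 58)/(255 − 58) = 16500/197 = 83.76.
p = 84 reproduces all three channels after rounding.

84%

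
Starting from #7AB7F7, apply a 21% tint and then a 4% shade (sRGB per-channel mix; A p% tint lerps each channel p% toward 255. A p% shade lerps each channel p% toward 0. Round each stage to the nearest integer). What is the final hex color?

#90BEEF

#7AB7F7 is rgb(122, 183, 247).
Lerp each channel 21% toward 255:
  R: 122 + 0.21×(255−122) = 122 + 27.93 = 149.93 → 150
  G: 183 + 0.21×(255−183) = 183 + 15.12 = 198.12 → 198
  B: 247 + 0.21×(255−247) = 247 + 1.68 = 248.68 → 249
After the tint: rgb(150, 198, 249) = #96C6F9.
A 4% shade moves each channel 4% toward 0:
  R: 150 − 6 = 144 → 144
  G: 198 − 7.92 = 190.08 → 190
  B: 249 + 0.04×(0−249) = 249 − 9.96 = 239.04 → 239
rgb(144, 190, 239) = #90BEEF.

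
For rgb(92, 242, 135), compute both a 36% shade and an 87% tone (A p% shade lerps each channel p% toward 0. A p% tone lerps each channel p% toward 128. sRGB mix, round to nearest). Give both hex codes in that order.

36% shade:
  R: 92 + 0.36×(0−92) = 92 − 33.12 = 58.88 → 59
  G: 242 − 87.12 = 154.88 → 155
  B: 135 + 0.36×(0−135) = 135 − 48.6 = 86.4 → 86
  → #3b9b56
87% tone:
  R: 92 + 31.32 = 123.32 → 123
  G: 242 + 0.87×(128−242) = 242 − 99.18 = 142.82 → 143
  B: 135 + 0.87×(128−135) = 135 − 6.09 = 128.91 → 129
  → #7b8f81

#3b9b56, #7b8f81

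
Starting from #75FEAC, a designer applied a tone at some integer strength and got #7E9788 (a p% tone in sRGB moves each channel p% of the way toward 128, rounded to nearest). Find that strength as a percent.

#75FEAC is rgb(117, 254, 172); #7E9788 is rgb(126, 151, 136).
On the G channel (widest range): 151 ≈ 254 + (p/100)(128 − 254), so p ≈ 100×(151 − 254)/(128 − 254) = -10300/-126 = 81.75.
p = 82 reproduces all three channels after rounding.

82%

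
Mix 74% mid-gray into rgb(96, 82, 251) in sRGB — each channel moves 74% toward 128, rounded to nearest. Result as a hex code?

#7874a0

Lerp each channel 74% toward 128:
  R: 96 + 0.74×(128−96) = 96 + 23.68 = 119.68 → 120
  G: 82 + 34.04 = 116.04 → 116
  B: 251 + 0.74×(128−251) = 251 − 91.02 = 159.98 → 160
rgb(120, 116, 160) = #7874a0.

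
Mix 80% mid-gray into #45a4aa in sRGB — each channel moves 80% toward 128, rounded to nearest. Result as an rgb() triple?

#45a4aa is rgb(69, 164, 170).
Per channel, c → c + 0.8(128 − c):
  R: 69 + 0.8×(128−69) = 69 + 47.2 = 116.2 → 116
  G: 164 + 0.8×(128−164) = 164 − 28.8 = 135.2 → 135
  B: 170 + 0.8×(128−170) = 170 − 33.6 = 136.4 → 136

rgb(116, 135, 136)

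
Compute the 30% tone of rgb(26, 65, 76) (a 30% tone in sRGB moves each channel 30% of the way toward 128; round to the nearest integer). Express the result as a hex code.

Per channel, c → c + 0.3(128 − c):
  R: 26 + 30.6 = 56.6 → 57
  G: 65 + 18.9 = 83.9 → 84
  B: 76 + 0.3×(128−76) = 76 + 15.6 = 91.6 → 92
rgb(57, 84, 92) = #39545C.

#39545C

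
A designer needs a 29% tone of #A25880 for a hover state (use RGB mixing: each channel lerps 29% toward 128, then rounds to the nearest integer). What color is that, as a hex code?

#A25880 is rgb(162, 88, 128).
Lerp each channel 29% toward 128:
  R: 162 + 0.29×(128−162) = 162 − 9.86 = 152.14 → 152
  G: 88 + 11.6 = 99.6 → 100
  B: 128 + 0.29×(128−128) = 128 + 0 = 128 → 128
rgb(152, 100, 128) = #986480.

#986480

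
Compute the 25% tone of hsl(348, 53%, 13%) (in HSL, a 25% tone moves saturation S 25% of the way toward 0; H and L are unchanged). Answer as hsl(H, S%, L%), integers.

S moves 25% from 53 toward 0: 53 − 13.25 = 39.75 → 40.
H and L are unchanged.

hsl(348, 40%, 13%)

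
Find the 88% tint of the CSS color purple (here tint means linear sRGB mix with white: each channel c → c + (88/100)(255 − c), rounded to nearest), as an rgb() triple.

rgb(240, 224, 240)

CSS purple is rgb(128, 0, 128).
Per channel, c → c + 0.88(255 − c):
  R: 128 + 0.88×(255−128) = 128 + 111.76 = 239.76 → 240
  G: 0 + 224.4 = 224.4 → 224
  B: 128 + 0.88×(255−128) = 128 + 111.76 = 239.76 → 240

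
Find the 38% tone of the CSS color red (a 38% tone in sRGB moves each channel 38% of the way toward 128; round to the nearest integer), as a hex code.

#CF3131

CSS red is rgb(255, 0, 0).
A 38% tone moves each channel 38% toward 128:
  R: 255 + 0.38×(128−255) = 255 − 48.26 = 206.74 → 207
  G: 0 + 0.38×(128−0) = 0 + 48.64 = 48.64 → 49
  B: 0 + 48.64 = 48.64 → 49
rgb(207, 49, 49) = #CF3131.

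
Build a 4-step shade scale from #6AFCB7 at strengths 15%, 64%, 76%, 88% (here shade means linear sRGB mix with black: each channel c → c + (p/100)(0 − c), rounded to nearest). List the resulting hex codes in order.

#6AFCB7 is rgb(106, 252, 183).
15%: (106 − 15.9 = 90.1→90, 252 − 37.8 = 214.2→214, 183 − 27.45 = 155.55→156) → #5AD69C
64%: (106 − 67.84 = 38.16→38, 252 − 161.28 = 90.72→91, 183 − 117.12 = 65.88→66) → #265B42
76%: (106 − 80.56 = 25.44→25, 252 − 191.52 = 60.48→60, 183 − 139.08 = 43.92→44) → #193C2C
88%: (106 − 93.28 = 12.72→13, 252 − 221.76 = 30.24→30, 183 − 161.04 = 21.96→22) → #0D1E16

#5AD69C, #265B42, #193C2C, #0D1E16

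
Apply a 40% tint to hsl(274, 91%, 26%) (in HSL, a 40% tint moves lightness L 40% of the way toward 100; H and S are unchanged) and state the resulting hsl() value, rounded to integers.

hsl(274, 91%, 56%)

L moves 40% from 26 toward 100: 26 + 29.6 = 55.6 → 56.
H and S are unchanged.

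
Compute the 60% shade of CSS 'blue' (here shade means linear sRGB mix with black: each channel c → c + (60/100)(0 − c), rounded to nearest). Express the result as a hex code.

#000066

CSS blue is rgb(0, 0, 255).
Per channel, c → c + 0.6(0 − c):
  R: 0 + 0.6×(0−0) = 0 + 0 = 0 → 0
  G: 0 + 0.6×(0−0) = 0 + 0 = 0 → 0
  B: 255 + 0.6×(0−255) = 255 − 153 = 102 → 102
rgb(0, 0, 102) = #000066.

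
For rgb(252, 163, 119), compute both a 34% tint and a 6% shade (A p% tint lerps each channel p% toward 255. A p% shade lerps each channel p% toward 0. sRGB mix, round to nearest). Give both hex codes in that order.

34% tint:
  R: 252 + 0.34×(255−252) = 252 + 1.02 = 253.02 → 253
  G: 163 + 0.34×(255−163) = 163 + 31.28 = 194.28 → 194
  B: 119 + 0.34×(255−119) = 119 + 46.24 = 165.24 → 165
  → #FDC2A5
6% shade:
  R: 252 − 15.12 = 236.88 → 237
  G: 163 + 0.06×(0−163) = 163 − 9.78 = 153.22 → 153
  B: 119 + 0.06×(0−119) = 119 − 7.14 = 111.86 → 112
  → #ED9970

#FDC2A5, #ED9970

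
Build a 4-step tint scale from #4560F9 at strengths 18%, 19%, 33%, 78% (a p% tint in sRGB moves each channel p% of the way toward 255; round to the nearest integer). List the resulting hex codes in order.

#667DFA, #687EFA, #8294FB, #D6DCFE

#4560F9 is rgb(69, 96, 249).
18%: (69 + 33.48 = 102.48→102, 96 + 28.62 = 124.62→125, 249 + 1.08 = 250.08→250) → #667DFA
19%: (69 + 35.34 = 104.34→104, 96 + 30.21 = 126.21→126, 249 + 1.14 = 250.14→250) → #687EFA
33%: (69 + 61.38 = 130.38→130, 96 + 52.47 = 148.47→148, 249 + 1.98 = 250.98→251) → #8294FB
78%: (69 + 145.08 = 214.08→214, 96 + 124.02 = 220.02→220, 249 + 4.68 = 253.68→254) → #D6DCFE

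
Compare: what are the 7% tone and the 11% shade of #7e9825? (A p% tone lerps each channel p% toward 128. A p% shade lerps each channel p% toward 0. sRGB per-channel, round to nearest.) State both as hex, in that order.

#7e9825 is rgb(126, 152, 37).
7% tone:
  R: 126 + 0.07×(128−126) = 126 + 0.14 = 126.14 → 126
  G: 152 + 0.07×(128−152) = 152 − 1.68 = 150.32 → 150
  B: 37 + 0.07×(128−37) = 37 + 6.37 = 43.37 → 43
  → #7e962b
11% shade:
  R: 126 + 0.11×(0−126) = 126 − 13.86 = 112.14 → 112
  G: 152 − 16.72 = 135.28 → 135
  B: 37 − 4.07 = 32.93 → 33
  → #708721

#7e962b, #708721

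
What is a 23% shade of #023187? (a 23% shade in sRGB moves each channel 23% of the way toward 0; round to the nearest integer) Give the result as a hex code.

#023187 is rgb(2, 49, 135).
Lerp each channel 23% toward 0:
  R: 2 + 0.23×(0−2) = 2 − 0.46 = 1.54 → 2
  G: 49 + 0.23×(0−49) = 49 − 11.27 = 37.73 → 38
  B: 135 + 0.23×(0−135) = 135 − 31.05 = 103.95 → 104
rgb(2, 38, 104) = #022668.

#022668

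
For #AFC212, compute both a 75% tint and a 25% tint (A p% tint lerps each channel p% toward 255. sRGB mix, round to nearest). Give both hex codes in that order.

#AFC212 is rgb(175, 194, 18).
75% tint:
  R: 175 + 0.75×(255−175) = 175 + 60 = 235 → 235
  G: 194 + 0.75×(255−194) = 194 + 45.75 = 239.75 → 240
  B: 18 + 0.75×(255−18) = 18 + 177.75 = 195.75 → 196
  → #EBF0C4
25% tint:
  R: 175 + 0.25×(255−175) = 175 + 20 = 195 → 195
  G: 194 + 0.25×(255−194) = 194 + 15.25 = 209.25 → 209
  B: 18 + 0.25×(255−18) = 18 + 59.25 = 77.25 → 77
  → #C3D14D

#EBF0C4, #C3D14D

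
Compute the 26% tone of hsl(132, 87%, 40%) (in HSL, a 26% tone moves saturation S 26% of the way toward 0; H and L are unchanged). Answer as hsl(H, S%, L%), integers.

hsl(132, 64%, 40%)

S moves 26% from 87 toward 0: 87 − 22.62 = 64.38 → 64.
H and L are unchanged.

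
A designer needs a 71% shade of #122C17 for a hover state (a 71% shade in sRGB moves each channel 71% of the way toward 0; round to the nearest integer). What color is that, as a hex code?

#050D07

#122C17 is rgb(18, 44, 23).
Lerp each channel 71% toward 0:
  R: 18 + 0.71×(0−18) = 18 − 12.78 = 5.22 → 5
  G: 44 + 0.71×(0−44) = 44 − 31.24 = 12.76 → 13
  B: 23 + 0.71×(0−23) = 23 − 16.33 = 6.67 → 7
rgb(5, 13, 7) = #050D07.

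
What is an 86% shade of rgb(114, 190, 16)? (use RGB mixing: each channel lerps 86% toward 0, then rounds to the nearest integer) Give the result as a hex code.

An 86% shade moves each channel 86% toward 0:
  R: 114 − 98.04 = 15.96 → 16
  G: 190 + 0.86×(0−190) = 190 − 163.4 = 26.6 → 27
  B: 16 + 0.86×(0−16) = 16 − 13.76 = 2.24 → 2
rgb(16, 27, 2) = #101B02.

#101B02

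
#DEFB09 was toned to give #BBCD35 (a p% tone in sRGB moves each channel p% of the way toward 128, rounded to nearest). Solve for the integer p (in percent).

37%

#DEFB09 is rgb(222, 251, 9); #BBCD35 is rgb(187, 205, 53).
On the G channel (widest range): 205 ≈ 251 + (p/100)(128 − 251), so p ≈ 100×(205 − 251)/(128 − 251) = -4600/-123 = 37.40.
p = 37 reproduces all three channels after rounding.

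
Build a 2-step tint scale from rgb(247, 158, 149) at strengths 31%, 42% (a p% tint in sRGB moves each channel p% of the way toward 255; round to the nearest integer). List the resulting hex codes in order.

#f9bcb6, #fac7c2

31%: (247 + 2.48 = 249.48→249, 158 + 30.07 = 188.07→188, 149 + 32.86 = 181.86→182) → #f9bcb6
42%: (247 + 3.36 = 250.36→250, 158 + 40.74 = 198.74→199, 149 + 44.52 = 193.52→194) → #fac7c2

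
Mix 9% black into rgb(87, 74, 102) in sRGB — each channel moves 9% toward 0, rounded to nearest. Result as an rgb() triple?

Lerp each channel 9% toward 0:
  R: 87 + 0.09×(0−87) = 87 − 7.83 = 79.17 → 79
  G: 74 − 6.66 = 67.34 → 67
  B: 102 + 0.09×(0−102) = 102 − 9.18 = 92.82 → 93

rgb(79, 67, 93)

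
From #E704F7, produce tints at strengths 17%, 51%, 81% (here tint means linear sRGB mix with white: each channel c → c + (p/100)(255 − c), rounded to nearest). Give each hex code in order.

#EB2FF8, #F384FB, #FACFFD

#E704F7 is rgb(231, 4, 247).
17%: (231 + 4.08 = 235.08→235, 4 + 42.67 = 46.67→47, 247 + 1.36 = 248.36→248) → #EB2FF8
51%: (231 + 12.24 = 243.24→243, 4 + 128.01 = 132.01→132, 247 + 4.08 = 251.08→251) → #F384FB
81%: (231 + 19.44 = 250.44→250, 4 + 203.31 = 207.31→207, 247 + 6.48 = 253.48→253) → #FACFFD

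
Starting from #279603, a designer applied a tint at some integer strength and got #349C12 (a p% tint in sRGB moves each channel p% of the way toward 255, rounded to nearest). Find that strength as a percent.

#279603 is rgb(39, 150, 3); #349C12 is rgb(52, 156, 18).
On the B channel (widest range): 18 ≈ 3 + (p/100)(255 − 3), so p ≈ 100×(18 − 3)/(255 − 3) = 1500/252 = 5.95.
p = 6 reproduces all three channels after rounding.

6%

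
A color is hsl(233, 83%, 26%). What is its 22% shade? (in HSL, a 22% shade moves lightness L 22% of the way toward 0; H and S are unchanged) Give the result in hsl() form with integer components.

hsl(233, 83%, 20%)

L moves 22% from 26 toward 0: 26 − 5.72 = 20.28 → 20.
H and S are unchanged.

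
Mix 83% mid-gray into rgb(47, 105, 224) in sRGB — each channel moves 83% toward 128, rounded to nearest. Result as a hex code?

#727C90

Lerp each channel 83% toward 128:
  R: 47 + 67.23 = 114.23 → 114
  G: 105 + 0.83×(128−105) = 105 + 19.09 = 124.09 → 124
  B: 224 − 79.68 = 144.32 → 144
rgb(114, 124, 144) = #727C90.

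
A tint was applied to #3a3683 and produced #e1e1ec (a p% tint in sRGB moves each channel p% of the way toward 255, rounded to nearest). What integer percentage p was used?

85%

#3a3683 is rgb(58, 54, 131); #e1e1ec is rgb(225, 225, 236).
On the G channel (widest range): 225 ≈ 54 + (p/100)(255 − 54), so p ≈ 100×(225 − 54)/(255 − 54) = 17100/201 = 85.07.
p = 85 reproduces all three channels after rounding.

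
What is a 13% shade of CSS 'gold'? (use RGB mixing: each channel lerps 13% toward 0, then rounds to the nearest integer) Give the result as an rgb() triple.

CSS gold is rgb(255, 215, 0).
Lerp each channel 13% toward 0:
  R: 255 + 0.13×(0−255) = 255 − 33.15 = 221.85 → 222
  G: 215 + 0.13×(0−215) = 215 − 27.95 = 187.05 → 187
  B: 0 + 0.13×(0−0) = 0 + 0 = 0 → 0

rgb(222, 187, 0)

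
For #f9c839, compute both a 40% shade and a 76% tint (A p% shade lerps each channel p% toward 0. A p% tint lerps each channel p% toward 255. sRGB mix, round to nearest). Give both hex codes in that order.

#957822, #fef2cf

#f9c839 is rgb(249, 200, 57).
40% shade:
  R: 249 + 0.4×(0−249) = 249 − 99.6 = 149.4 → 149
  G: 200 + 0.4×(0−200) = 200 − 80 = 120 → 120
  B: 57 + 0.4×(0−57) = 57 − 22.8 = 34.2 → 34
  → #957822
76% tint:
  R: 249 + 0.76×(255−249) = 249 + 4.56 = 253.56 → 254
  G: 200 + 41.8 = 241.8 → 242
  B: 57 + 0.76×(255−57) = 57 + 150.48 = 207.48 → 207
  → #fef2cf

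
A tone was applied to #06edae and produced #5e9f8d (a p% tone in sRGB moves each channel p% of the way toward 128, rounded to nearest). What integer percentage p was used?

72%

#06edae is rgb(6, 237, 174); #5e9f8d is rgb(94, 159, 141).
On the R channel (widest range): 94 ≈ 6 + (p/100)(128 − 6), so p ≈ 100×(94 − 6)/(128 − 6) = 8800/122 = 72.13.
p = 72 reproduces all three channels after rounding.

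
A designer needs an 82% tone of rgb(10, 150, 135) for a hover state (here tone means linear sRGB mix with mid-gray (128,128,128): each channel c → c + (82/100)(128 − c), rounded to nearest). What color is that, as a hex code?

Per channel, c → c + 0.82(128 − c):
  R: 10 + 0.82×(128−10) = 10 + 96.76 = 106.76 → 107
  G: 150 + 0.82×(128−150) = 150 − 18.04 = 131.96 → 132
  B: 135 − 5.74 = 129.26 → 129
rgb(107, 132, 129) = #6B8481.

#6B8481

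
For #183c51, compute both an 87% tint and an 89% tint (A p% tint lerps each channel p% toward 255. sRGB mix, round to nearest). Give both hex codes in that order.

#e1e6e8, #e6eaec

#183c51 is rgb(24, 60, 81).
87% tint:
  R: 24 + 200.97 = 224.97 → 225
  G: 60 + 0.87×(255−60) = 60 + 169.65 = 229.65 → 230
  B: 81 + 151.38 = 232.38 → 232
  → #e1e6e8
89% tint:
  R: 24 + 0.89×(255−24) = 24 + 205.59 = 229.59 → 230
  G: 60 + 0.89×(255−60) = 60 + 173.55 = 233.55 → 234
  B: 81 + 0.89×(255−81) = 81 + 154.86 = 235.86 → 236
  → #e6eaec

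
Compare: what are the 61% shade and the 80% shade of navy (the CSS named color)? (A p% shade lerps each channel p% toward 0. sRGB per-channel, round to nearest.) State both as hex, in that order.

CSS navy is rgb(0, 0, 128).
61% shade:
  R: 0 + 0.61×(0−0) = 0 + 0 = 0 → 0
  G: 0 + 0.61×(0−0) = 0 + 0 = 0 → 0
  B: 128 + 0.61×(0−128) = 128 − 78.08 = 49.92 → 50
  → #000032
80% shade:
  R: 0 + 0 = 0 → 0
  G: 0 + 0 = 0 → 0
  B: 128 + 0.8×(0−128) = 128 − 102.4 = 25.6 → 26
  → #00001a

#000032, #00001a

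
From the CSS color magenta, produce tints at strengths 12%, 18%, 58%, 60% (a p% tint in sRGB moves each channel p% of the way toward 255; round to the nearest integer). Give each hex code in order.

CSS magenta is rgb(255, 0, 255).
12%: (255→255, 0 + 30.6 = 30.6→31, 255→255) → #ff1fff
18%: (255→255, 0 + 45.9 = 45.9→46, 255→255) → #ff2eff
58%: (255→255, 0 + 147.9 = 147.9→148, 255→255) → #ff94ff
60%: (255→255, 0 + 153 = 153→153, 255→255) → #ff99ff

#ff1fff, #ff2eff, #ff94ff, #ff99ff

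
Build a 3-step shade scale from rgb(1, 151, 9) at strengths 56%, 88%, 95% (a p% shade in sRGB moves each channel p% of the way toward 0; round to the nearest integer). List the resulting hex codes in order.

#004204, #001201, #000800

56%: (1 − 0.56 = 0.44→0, 151 − 84.56 = 66.44→66, 9 − 5.04 = 3.96→4) → #004204
88%: (1 − 0.88 = 0.12→0, 151 − 132.88 = 18.12→18, 9 − 7.92 = 1.08→1) → #001201
95%: (1 − 0.95 = 0.05→0, 151 − 143.45 = 7.55→8, 9 − 8.55 = 0.45→0) → #000800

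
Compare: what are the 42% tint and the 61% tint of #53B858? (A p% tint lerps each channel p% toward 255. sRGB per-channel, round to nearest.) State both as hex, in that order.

#53B858 is rgb(83, 184, 88).
42% tint:
  R: 83 + 72.24 = 155.24 → 155
  G: 184 + 0.42×(255−184) = 184 + 29.82 = 213.82 → 214
  B: 88 + 70.14 = 158.14 → 158
  → #9BD69E
61% tint:
  R: 83 + 104.92 = 187.92 → 188
  G: 184 + 0.61×(255−184) = 184 + 43.31 = 227.31 → 227
  B: 88 + 0.61×(255−88) = 88 + 101.87 = 189.87 → 190
  → #BCE3BE

#9BD69E, #BCE3BE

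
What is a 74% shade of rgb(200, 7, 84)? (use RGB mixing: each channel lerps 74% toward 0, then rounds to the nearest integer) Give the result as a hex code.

#340216

A 74% shade moves each channel 74% toward 0:
  R: 200 + 0.74×(0−200) = 200 − 148 = 52 → 52
  G: 7 − 5.18 = 1.82 → 2
  B: 84 + 0.74×(0−84) = 84 − 62.16 = 21.84 → 22
rgb(52, 2, 22) = #340216.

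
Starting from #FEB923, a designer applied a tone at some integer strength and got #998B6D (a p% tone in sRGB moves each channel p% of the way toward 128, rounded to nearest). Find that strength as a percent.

80%

#FEB923 is rgb(254, 185, 35); #998B6D is rgb(153, 139, 109).
On the R channel (widest range): 153 ≈ 254 + (p/100)(128 − 254), so p ≈ 100×(153 − 254)/(128 − 254) = -10100/-126 = 80.16.
p = 80 reproduces all three channels after rounding.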